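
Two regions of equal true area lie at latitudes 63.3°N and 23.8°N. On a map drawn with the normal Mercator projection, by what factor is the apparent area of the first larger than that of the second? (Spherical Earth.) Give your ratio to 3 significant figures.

4.15

Mercator is conformal with k = sec φ, so areal scale = k² = sec²φ.
At 63.3°: sec²(63.3°) = 1/0.4493² = 4.953.
At 23.8°: sec²(23.8°) = 1/0.9150² = 1.195.
Ratio = 4.953/1.195 = cos²(23.8°)/cos²(63.3°) ≈ 4.15.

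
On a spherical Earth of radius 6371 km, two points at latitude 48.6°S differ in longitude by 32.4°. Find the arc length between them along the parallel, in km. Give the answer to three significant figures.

2380 km

Arc length along a parallel = R cos φ · Δλ (with Δλ in radians).
= 6371 × cos 48.6° × (32.4° × π/180) = 6371 × 0.6613 × 0.5655 ≈ 2380 km.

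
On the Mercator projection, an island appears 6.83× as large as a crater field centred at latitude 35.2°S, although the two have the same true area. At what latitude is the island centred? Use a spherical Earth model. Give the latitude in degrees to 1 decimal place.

71.8°

For equal true areas on Mercator, apparent areas scale as sec²φ, so the ratio is cos²φ₂ / cos²φ₁.
cos²φ₂ / cos²φ₁ = 6.83  ⇒  cos φ₁ = cos 35.2° / √6.83 = 0.8171/2.613 = 0.3127.
φ₁ = arccos(0.3127) ≈ 71.8°.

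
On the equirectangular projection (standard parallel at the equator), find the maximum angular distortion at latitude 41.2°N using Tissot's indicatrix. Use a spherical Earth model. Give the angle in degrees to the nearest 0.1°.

16.2°

In the plate carrée (x = Rλ, y = Rφ), meridians are true-scale (h = 1) and parallels are stretched by k = sec φ.
At 41.2°: h = 1.000, k = 1.329; principal scales a = 1.329, b = 1.000.
sin(ω/2) = (a − b)/(a + b) = 0.3291/2.329 = 0.1413, so ω = 2 arcsin(0.1413) ≈ 16.2°.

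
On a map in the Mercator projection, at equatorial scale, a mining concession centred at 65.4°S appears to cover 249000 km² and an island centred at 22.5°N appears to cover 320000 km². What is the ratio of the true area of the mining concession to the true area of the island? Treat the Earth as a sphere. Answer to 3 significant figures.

0.158

Mercator's areal exaggeration is sec²φ; hence true area = (apparent area) · cos²φ.
True area of mining concession: 249000 × cos²(65.4°) = 249000 × 0.1733 = 43150 km².
True area of island: 320000 × cos²(22.5°) = 320000 × 0.8536 = 273100 km².
Ratio = 43150 / 273100 ≈ 0.158.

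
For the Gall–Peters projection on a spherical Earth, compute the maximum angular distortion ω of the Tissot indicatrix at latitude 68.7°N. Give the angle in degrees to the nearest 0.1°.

The Gall–Peters projection is cylindrical equal-area with φ₀ = 45°. For cylindrical equal-area with standard parallel φ₀, h = cos φ / cos φ₀ and k = cos φ₀ / cos φ, so h·k = 1.
At 68.7°: h = 0.5137, k = 1.947; principal scales a = 1.947, b = 0.5137.
sin(ω/2) = (a − b)/(a + b) = 1.433/2.460 = 0.5824, so ω = 2 arcsin(0.5824) ≈ 71.2°.

71.2°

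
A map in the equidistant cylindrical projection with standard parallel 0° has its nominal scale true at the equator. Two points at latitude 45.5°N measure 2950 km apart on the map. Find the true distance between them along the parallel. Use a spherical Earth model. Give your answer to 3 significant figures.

Plate carrée maps x = Rλ, y = Rφ. The meridian scale is h = 1 and the parallel scale is k = 1/cos φ = sec φ.
Along the parallel at 45.5°, map distances are exaggerated by k = sec 45.5° = 1.427.
True distance = 2950 / 1.427 = 2950 × cos 45.5° ≈ 2070 km.

2070 km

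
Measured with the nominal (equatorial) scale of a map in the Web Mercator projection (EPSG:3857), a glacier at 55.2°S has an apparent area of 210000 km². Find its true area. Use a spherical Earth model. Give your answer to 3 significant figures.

Mercator is conformal, so the point scale is isotropic: h = k = sec φ = 1/cos φ.
Areal scale = k² = sec²φ = 1/cos²(55.2°) = 1/0.5707² = 3.070.
True area = apparent / (areal scale) = 210000 / 3.070 ≈ 68400 km².

68400 km²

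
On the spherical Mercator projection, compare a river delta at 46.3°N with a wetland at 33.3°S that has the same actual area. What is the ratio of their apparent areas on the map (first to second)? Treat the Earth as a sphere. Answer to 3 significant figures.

1.46

On Mercator, area is exaggerated by sec²φ = 1/cos²φ.
At 46.3°: sec²(46.3°) = 1/0.6909² = 2.095.
At 33.3°: sec²(33.3°) = 1/0.8358² = 1.431.
Ratio = 2.095/1.431 = cos²(33.3°)/cos²(46.3°) ≈ 1.46.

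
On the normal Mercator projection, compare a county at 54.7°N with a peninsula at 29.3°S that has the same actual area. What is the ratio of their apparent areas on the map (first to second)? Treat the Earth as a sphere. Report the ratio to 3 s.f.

Mercator areal scale is sec²φ.
At 54.7°: sec²(54.7°) = 1/0.5779² = 2.995.
At 29.3°: sec²(29.3°) = 1/0.8721² = 1.315.
Ratio = 2.995/1.315 = cos²(29.3°)/cos²(54.7°) ≈ 2.28.

2.28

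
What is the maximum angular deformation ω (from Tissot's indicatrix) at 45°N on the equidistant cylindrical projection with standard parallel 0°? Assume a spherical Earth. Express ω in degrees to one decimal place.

Plate carrée maps x = Rλ, y = Rφ. The meridian scale is h = 1 and the parallel scale is k = 1/cos φ = sec φ.
At 45°: h = 1.000, k = 1.414; principal scales a = 1.414, b = 1.000.
sin(ω/2) = (a − b)/(a + b) = 0.4142/2.414 = 0.1716, so ω = 2 arcsin(0.1716) ≈ 19.8°.

19.8°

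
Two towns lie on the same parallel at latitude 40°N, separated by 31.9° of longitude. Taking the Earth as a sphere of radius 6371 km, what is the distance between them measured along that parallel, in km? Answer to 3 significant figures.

Arc length along a parallel = R cos φ · Δλ (with Δλ in radians).
= 6371 × cos 40° × (31.9° × π/180) = 6371 × 0.7660 × 0.5568 ≈ 2720 km.

2720 km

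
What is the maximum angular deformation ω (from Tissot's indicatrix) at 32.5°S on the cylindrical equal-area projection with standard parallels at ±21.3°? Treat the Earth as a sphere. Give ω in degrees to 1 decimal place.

For cylindrical equal-area with standard parallel φ₀, h = cos φ / cos φ₀ and k = cos φ₀ / cos φ, so h·k = 1.
At 32.5°: h = 0.9052, k = 1.105; principal scales a = 1.105, b = 0.9052.
sin(ω/2) = (a − b)/(a + b) = 0.1995/2.010 = 0.09924, so ω = 2 arcsin(0.09924) ≈ 11.4°.

11.4°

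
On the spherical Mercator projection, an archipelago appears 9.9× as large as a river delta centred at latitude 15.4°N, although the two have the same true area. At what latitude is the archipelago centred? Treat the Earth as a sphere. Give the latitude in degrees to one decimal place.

72.2°

Mercator areal scale is sec²φ, so apparent-area ratio = sec²φ₁ / sec²φ₂ = cos²φ₂ / cos²φ₁.
cos²φ₂ / cos²φ₁ = 9.9  ⇒  cos φ₁ = cos 15.4° / √9.9 = 0.9641/3.146 = 0.3064.
φ₁ = arccos(0.3064) ≈ 72.2°.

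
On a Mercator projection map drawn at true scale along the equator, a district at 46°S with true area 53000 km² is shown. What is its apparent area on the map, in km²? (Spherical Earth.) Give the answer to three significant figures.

For Mercator, h = k = sec φ (a conformal cylindrical projection has a single point scale, 1/cos φ).
Areal scale = k² = sec²φ = 1/cos²(46°) = 1/0.6947² = 2.072.
Apparent area = 53000 × 2.072 ≈ 110000 km².

110000 km²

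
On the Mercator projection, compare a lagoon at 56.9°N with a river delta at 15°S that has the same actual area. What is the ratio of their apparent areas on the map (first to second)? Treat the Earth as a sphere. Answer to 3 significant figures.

Mercator areal scale is sec²φ.
At 56.9°: sec²(56.9°) = 1/0.5461² = 3.353.
At 15°: sec²(15°) = 1/0.9659² = 1.072.
Ratio = 3.353/1.072 = cos²(15°)/cos²(56.9°) ≈ 3.13.

3.13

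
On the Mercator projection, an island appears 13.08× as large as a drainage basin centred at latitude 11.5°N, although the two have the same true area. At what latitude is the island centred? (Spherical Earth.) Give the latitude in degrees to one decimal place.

For equal true areas on Mercator, apparent areas scale as sec²φ, so the ratio is cos²φ₂ / cos²φ₁.
cos²φ₂ / cos²φ₁ = 13.08  ⇒  cos φ₁ = cos 11.5° / √13.08 = 0.9799/3.617 = 0.2709.
φ₁ = arccos(0.2709) ≈ 74.3°.

74.3°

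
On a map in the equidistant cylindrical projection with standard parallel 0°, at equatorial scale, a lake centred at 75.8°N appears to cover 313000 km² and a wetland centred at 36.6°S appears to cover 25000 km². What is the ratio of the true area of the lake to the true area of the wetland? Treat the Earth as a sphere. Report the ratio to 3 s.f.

On the plate carrée, areal scale = h·k = 1 × sec φ, so true area = apparent × cos φ.
True area of lake: 313000 × cos(75.8°) = 313000 × 0.2453 = 76780 km².
True area of wetland: 25000 × cos(36.6°) = 25000 × 0.8028 = 20070 km².
Ratio = 76780 / 20070 ≈ 3.83.

3.83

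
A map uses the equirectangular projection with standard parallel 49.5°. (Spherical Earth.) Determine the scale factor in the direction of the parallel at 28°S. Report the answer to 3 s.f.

With standard parallel φ₀ = 49.5°, the equirectangular projection gives x = Rλ cos φ₀, y = Rφ, so h = 1 and k = cos 49.5° / cos φ.
k = cos 49.5° / cos 28° = 0.6494/0.8829 = 0.7355.

0.736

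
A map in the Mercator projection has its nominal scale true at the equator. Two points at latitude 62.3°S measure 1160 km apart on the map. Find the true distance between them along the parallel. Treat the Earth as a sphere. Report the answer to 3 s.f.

539 km

Mercator is conformal, so the point scale is isotropic: h = k = sec φ = 1/cos φ.
Along the parallel at 62.3°, map distances are exaggerated by k = sec 62.3° = 2.151.
True distance = 1160 / 2.151 = 1160 × cos 62.3° ≈ 539 km.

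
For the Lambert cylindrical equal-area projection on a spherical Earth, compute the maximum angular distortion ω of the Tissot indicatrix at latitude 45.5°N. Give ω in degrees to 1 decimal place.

The Lambert cylindrical equal-area projection is the cylindrical equal-area projection with its standard parallel at the equator (φ₀ = 0). For cylindrical equal-area with standard parallel φ₀, h = cos φ / cos φ₀ and k = cos φ₀ / cos φ, so h·k = 1.
At 45.5°: h = 0.7009, k = 1.427; principal scales a = 1.427, b = 0.7009.
sin(ω/2) = (a − b)/(a + b) = 0.7258/2.128 = 0.3411, so ω = 2 arcsin(0.3411) ≈ 39.9°.

39.9°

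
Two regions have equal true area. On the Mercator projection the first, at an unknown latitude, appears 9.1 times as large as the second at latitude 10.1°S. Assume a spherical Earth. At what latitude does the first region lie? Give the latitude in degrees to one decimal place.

Mercator areal scale is sec²φ, so apparent-area ratio = sec²φ₁ / sec²φ₂ = cos²φ₂ / cos²φ₁.
cos²φ₂ / cos²φ₁ = 9.1  ⇒  cos φ₁ = cos 10.1° / √9.1 = 0.9845/3.017 = 0.3264.
φ₁ = arccos(0.3264) ≈ 71.0°.

71.0°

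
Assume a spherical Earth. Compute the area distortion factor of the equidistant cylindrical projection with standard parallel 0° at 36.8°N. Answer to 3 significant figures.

In the plate carrée (x = Rλ, y = Rφ), meridians are true-scale (h = 1) and parallels are stretched by k = sec φ.
Areal scale = h·k = 1 × sec φ; at 36.8°, h = 1.000, k = 1.249, so h·k = 1.249.

1.25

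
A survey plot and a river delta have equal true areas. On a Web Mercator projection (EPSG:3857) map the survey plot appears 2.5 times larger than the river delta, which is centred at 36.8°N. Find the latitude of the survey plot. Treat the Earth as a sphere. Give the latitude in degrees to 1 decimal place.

On Mercator, (apparent₁)/(apparent₂) = sec²φ₁ / sec²φ₂ when true areas are equal.
cos²φ₂ / cos²φ₁ = 2.5  ⇒  cos φ₁ = cos 36.8° / √2.5 = 0.8007/1.581 = 0.5064.
φ₁ = arccos(0.5064) ≈ 59.6°.

59.6°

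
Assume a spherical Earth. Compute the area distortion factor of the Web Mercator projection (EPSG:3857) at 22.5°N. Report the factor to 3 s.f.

1.17

The Mercator projection is conformal; its linear scale factor is the same in every direction and equals sec φ = 1/cos φ.
Areal scale = k² = sec²φ = 1/cos²(22.5°) = 1/0.9239² = 1.172.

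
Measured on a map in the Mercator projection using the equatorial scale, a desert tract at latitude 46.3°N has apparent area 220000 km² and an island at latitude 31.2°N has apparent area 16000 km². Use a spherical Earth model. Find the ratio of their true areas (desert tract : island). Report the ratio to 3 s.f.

8.97

Since Mercator area scale is 1/cos²φ, the true area equals the apparent area multiplied by cos²φ.
True area of desert tract: 220000 × cos²(46.3°) = 220000 × 0.4773 = 105000 km².
True area of island: 16000 × cos²(31.2°) = 16000 × 0.7316 = 11710 km².
Ratio = 105000 / 11710 ≈ 8.97.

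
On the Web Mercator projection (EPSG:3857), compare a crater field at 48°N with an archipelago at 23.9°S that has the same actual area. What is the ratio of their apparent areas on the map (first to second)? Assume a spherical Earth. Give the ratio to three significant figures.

1.87

On Mercator, area is exaggerated by sec²φ = 1/cos²φ.
At 48°: sec²(48°) = 1/0.6691² = 2.233.
At 23.9°: sec²(23.9°) = 1/0.9143² = 1.196.
Ratio = 2.233/1.196 = cos²(23.9°)/cos²(48°) ≈ 1.87.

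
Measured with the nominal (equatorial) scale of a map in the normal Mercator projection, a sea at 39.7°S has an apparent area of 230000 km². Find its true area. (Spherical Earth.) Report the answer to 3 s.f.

Mercator is conformal, so the point scale is isotropic: h = k = sec φ = 1/cos φ.
Areal scale = k² = sec²φ = 1/cos²(39.7°) = 1/0.7694² = 1.689.
True area = apparent / (areal scale) = 230000 / 1.689 ≈ 136000 km².

136000 km²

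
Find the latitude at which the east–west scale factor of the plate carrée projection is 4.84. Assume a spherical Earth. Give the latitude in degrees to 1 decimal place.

Plate carrée: h = 1, k = sec φ along parallels.
sec φ = 4.84  ⇒  cos φ = 0.2066  ⇒  φ ≈ 78.1°.

78.1°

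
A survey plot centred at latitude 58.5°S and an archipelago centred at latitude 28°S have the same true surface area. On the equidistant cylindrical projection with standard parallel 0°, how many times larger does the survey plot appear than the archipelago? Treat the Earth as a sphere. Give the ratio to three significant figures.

For the equirectangular projection with φ₀ = 0 (plate carrée), h = 1 along meridians and k = sec φ along parallels.
Areal scale at 58.5°: h·k = 1.000 × 1.914 = 1.914.
Areal scale at 28°: h·k = 1.000 × 1.133 = 1.133.
Ratio = 1.914/1.133 ≈ 1.69.

1.69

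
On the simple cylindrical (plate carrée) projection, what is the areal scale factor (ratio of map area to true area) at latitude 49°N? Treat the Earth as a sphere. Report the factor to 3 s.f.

1.52

Plate carrée maps x = Rλ, y = Rφ. The meridian scale is h = 1 and the parallel scale is k = 1/cos φ = sec φ.
Areal scale = h·k = 1 × sec φ; at 49°, h = 1.000, k = 1.524, so h·k = 1.524.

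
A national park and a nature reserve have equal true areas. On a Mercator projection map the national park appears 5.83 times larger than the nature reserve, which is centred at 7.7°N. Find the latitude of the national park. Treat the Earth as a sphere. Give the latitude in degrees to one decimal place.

For equal true areas on Mercator, apparent areas scale as sec²φ, so the ratio is cos²φ₂ / cos²φ₁.
cos²φ₂ / cos²φ₁ = 5.83  ⇒  cos φ₁ = cos 7.7° / √5.83 = 0.9910/2.415 = 0.4104.
φ₁ = arccos(0.4104) ≈ 65.8°.

65.8°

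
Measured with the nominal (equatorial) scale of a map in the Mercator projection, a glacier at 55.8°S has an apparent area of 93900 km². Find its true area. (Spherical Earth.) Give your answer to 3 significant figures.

29700 km²

The Mercator projection is conformal; its linear scale factor is the same in every direction and equals sec φ = 1/cos φ.
Areal scale = k² = sec²φ = 1/cos²(55.8°) = 1/0.5621² = 3.165.
True area = apparent / (areal scale) = 93900 / 3.165 ≈ 29700 km².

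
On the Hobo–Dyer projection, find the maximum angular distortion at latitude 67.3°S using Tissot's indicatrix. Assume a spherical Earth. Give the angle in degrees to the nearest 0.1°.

Hobo–Dyer is a cylindrical equal-area projection with standard parallels at ±37.5°. A cylindrical equal-area projection with standard parallel φ₀ has meridian scale h = cos φ / cos φ₀ and parallel scale k = cos φ₀ / cos φ (so areas are preserved, h·k = 1).
At 67.3°: h = 0.4864, k = 2.056; principal scales a = 2.056, b = 0.4864.
sin(ω/2) = (a − b)/(a + b) = 1.569/2.542 = 0.6173, so ω = 2 arcsin(0.6173) ≈ 76.2°.

76.2°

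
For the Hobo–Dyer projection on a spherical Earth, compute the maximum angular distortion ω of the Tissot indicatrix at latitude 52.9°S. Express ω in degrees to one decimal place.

31.0°

The Hobo–Dyer projection is cylindrical equal-area with φ₀ = 37.5°. A cylindrical equal-area projection with standard parallel φ₀ has meridian scale h = cos φ / cos φ₀ and parallel scale k = cos φ₀ / cos φ (so areas are preserved, h·k = 1).
At 52.9°: h = 0.7603, k = 1.315; principal scales a = 1.315, b = 0.7603.
sin(ω/2) = (a − b)/(a + b) = 0.5549/2.076 = 0.2673, so ω = 2 arcsin(0.2673) ≈ 31.0°.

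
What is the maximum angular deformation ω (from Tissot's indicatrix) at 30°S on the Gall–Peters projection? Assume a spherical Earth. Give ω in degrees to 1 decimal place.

23.1°

Gall–Peters is a cylindrical equal-area projection with standard parallels at ±45°. For cylindrical equal-area with standard parallel φ₀, h = cos φ / cos φ₀ and k = cos φ₀ / cos φ, so h·k = 1.
At 30°: h = 1.225, k = 0.8165; principal scales a = 1.225, b = 0.8165.
sin(ω/2) = (a − b)/(a + b) = 0.4082/2.041 = 0.2000, so ω = 2 arcsin(0.2000) ≈ 23.1°.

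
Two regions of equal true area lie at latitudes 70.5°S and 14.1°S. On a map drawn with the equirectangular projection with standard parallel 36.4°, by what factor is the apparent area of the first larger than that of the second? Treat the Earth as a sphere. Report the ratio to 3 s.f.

2.91

With standard parallel φ₀ = 36.4°, the equirectangular projection gives x = Rλ cos φ₀, y = Rφ, so h = 1 and k = cos 36.4° / cos φ.
Areal scale at 70.5°: h·k = 1.000 × 2.411 = 2.411.
Areal scale at 14.1°: h·k = 1.000 × 0.8299 = 0.8299.
Ratio = 2.411/0.8299 ≈ 2.91.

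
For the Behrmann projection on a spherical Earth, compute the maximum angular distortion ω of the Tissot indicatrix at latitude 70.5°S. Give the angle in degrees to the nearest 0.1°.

The Behrmann projection is cylindrical equal-area with φ₀ = 30°. Cylindrical equal-area (φ₀ = 30°): h = cos φ / cos 30° along meridians, k = cos 30° / cos φ along parallels; h·k = 1.
At 70.5°: h = 0.3854, k = 2.594; principal scales a = 2.594, b = 0.3854.
sin(ω/2) = (a − b)/(a + b) = 2.209/2.980 = 0.7413, so ω = 2 arcsin(0.7413) ≈ 95.7°.

95.7°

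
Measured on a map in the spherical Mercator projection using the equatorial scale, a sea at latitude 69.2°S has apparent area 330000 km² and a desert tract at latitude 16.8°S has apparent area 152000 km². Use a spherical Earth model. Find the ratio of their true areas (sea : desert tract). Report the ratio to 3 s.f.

Mercator's areal exaggeration is sec²φ; hence true area = (apparent area) · cos²φ.
True area of sea: 330000 × cos²(69.2°) = 330000 × 0.1261 = 41610 km².
True area of desert tract: 152000 × cos²(16.8°) = 152000 × 0.9165 = 139300 km².
Ratio = 41610 / 139300 ≈ 0.299.

0.299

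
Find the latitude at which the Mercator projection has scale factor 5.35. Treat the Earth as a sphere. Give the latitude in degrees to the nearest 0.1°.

79.2°

Mercator scale is k = sec φ = 1/cos φ.
1/cos φ = 5.35  ⇒  cos φ = 0.1869  ⇒  φ = arccos(0.1869) ≈ 79.2°.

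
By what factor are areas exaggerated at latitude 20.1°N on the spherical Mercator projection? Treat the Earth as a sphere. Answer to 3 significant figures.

Mercator is conformal, so the point scale is isotropic: h = k = sec φ = 1/cos φ.
Areal scale = k² = sec²φ = 1/cos²(20.1°) = 1/0.9391² = 1.134.

1.13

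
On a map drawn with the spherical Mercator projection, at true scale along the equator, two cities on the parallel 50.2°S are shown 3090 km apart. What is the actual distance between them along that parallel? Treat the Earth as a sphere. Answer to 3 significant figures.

For Mercator, h = k = sec φ (a conformal cylindrical projection has a single point scale, 1/cos φ).
Along the parallel at 50.2°, map distances are exaggerated by k = sec 50.2° = 1.562.
True distance = 3090 / 1.562 = 3090 × cos 50.2° ≈ 1980 km.

1980 km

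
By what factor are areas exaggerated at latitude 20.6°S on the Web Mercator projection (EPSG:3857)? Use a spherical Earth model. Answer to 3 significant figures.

For Mercator, h = k = sec φ (a conformal cylindrical projection has a single point scale, 1/cos φ).
Areal scale = k² = sec²φ = 1/cos²(20.6°) = 1/0.9361² = 1.141.

1.14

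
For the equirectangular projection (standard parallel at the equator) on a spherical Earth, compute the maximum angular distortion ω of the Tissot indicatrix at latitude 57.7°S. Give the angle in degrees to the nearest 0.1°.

Plate carrée maps x = Rλ, y = Rφ. The meridian scale is h = 1 and the parallel scale is k = 1/cos φ = sec φ.
At 57.7°: h = 1.000, k = 1.871; principal scales a = 1.871, b = 1.000.
sin(ω/2) = (a − b)/(a + b) = 0.8714/2.871 = 0.3035, so ω = 2 arcsin(0.3035) ≈ 35.3°.

35.3°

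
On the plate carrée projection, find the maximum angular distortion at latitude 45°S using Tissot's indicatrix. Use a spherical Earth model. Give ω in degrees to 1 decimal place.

19.8°

Plate carrée maps x = Rλ, y = Rφ. The meridian scale is h = 1 and the parallel scale is k = 1/cos φ = sec φ.
At 45°: h = 1.000, k = 1.414; principal scales a = 1.414, b = 1.000.
sin(ω/2) = (a − b)/(a + b) = 0.4142/2.414 = 0.1716, so ω = 2 arcsin(0.1716) ≈ 19.8°.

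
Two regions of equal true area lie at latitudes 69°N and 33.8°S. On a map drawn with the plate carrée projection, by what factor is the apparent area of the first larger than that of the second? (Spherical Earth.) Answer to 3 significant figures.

2.32

Plate carrée maps x = Rλ, y = Rφ. The meridian scale is h = 1 and the parallel scale is k = 1/cos φ = sec φ.
Areal scale at 69°: h·k = 1.000 × 2.790 = 2.790.
Areal scale at 33.8°: h·k = 1.000 × 1.203 = 1.203.
Ratio = 2.790/1.203 ≈ 2.32.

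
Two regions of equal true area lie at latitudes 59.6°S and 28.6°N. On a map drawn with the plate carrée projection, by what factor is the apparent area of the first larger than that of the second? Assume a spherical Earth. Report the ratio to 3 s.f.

1.74

For the equirectangular projection with φ₀ = 0 (plate carrée), h = 1 along meridians and k = sec φ along parallels.
Areal scale at 59.6°: h·k = 1.000 × 1.976 = 1.976.
Areal scale at 28.6°: h·k = 1.000 × 1.139 = 1.139.
Ratio = 1.976/1.139 ≈ 1.74.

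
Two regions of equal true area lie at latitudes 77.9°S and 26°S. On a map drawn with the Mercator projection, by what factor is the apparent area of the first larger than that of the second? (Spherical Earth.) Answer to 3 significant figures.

18.4

Mercator areal scale is sec²φ.
At 77.9°: sec²(77.9°) = 1/0.2096² = 22.76.
At 26°: sec²(26°) = 1/0.8988² = 1.238.
Ratio = 22.76/1.238 = cos²(26°)/cos²(77.9°) ≈ 18.4.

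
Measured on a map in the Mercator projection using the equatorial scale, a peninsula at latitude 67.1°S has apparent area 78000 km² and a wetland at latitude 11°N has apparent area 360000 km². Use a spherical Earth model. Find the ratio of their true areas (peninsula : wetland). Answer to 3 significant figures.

0.0340

Since Mercator area scale is 1/cos²φ, the true area equals the apparent area multiplied by cos²φ.
True area of peninsula: 78000 × cos²(67.1°) = 78000 × 0.1514 = 11810 km².
True area of wetland: 360000 × cos²(11°) = 360000 × 0.9636 = 346900 km².
Ratio = 11810 / 346900 ≈ 0.0340.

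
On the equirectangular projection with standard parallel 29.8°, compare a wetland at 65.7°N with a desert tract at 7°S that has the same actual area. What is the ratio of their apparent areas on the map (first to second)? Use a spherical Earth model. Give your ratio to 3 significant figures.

With standard parallel φ₀ = 29.8°, the equirectangular projection gives x = Rλ cos φ₀, y = Rφ, so h = 1 and k = cos 29.8° / cos φ.
Areal scale at 65.7°: h·k = 1.000 × 2.109 = 2.109.
Areal scale at 7°: h·k = 1.000 × 0.8743 = 0.8743.
Ratio = 2.109/0.8743 ≈ 2.41.

2.41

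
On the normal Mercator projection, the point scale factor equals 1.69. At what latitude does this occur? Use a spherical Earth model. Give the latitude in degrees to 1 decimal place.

Mercator scale is k = sec φ = 1/cos φ.
1/cos φ = 1.69  ⇒  cos φ = 0.5917  ⇒  φ = arccos(0.5917) ≈ 53.7°.

53.7°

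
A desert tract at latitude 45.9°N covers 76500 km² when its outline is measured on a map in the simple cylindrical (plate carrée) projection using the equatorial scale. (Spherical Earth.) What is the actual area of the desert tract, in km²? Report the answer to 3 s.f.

Plate carrée maps x = Rλ, y = Rφ. The meridian scale is h = 1 and the parallel scale is k = 1/cos φ = sec φ.
Areal scale = h·k = 1 × sec φ; at 45.9°, h = 1.000, k = 1.437, so h·k = 1.437.
True area = apparent / (areal scale) = 76500 / 1.437 ≈ 53200 km².

53200 km²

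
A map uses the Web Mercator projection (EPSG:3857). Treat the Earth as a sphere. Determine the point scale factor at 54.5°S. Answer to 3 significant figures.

1.72

The Mercator projection is conformal; its linear scale factor is the same in every direction and equals sec φ = 1/cos φ.
k = 1/cos 54.5° = 1/0.5807 = 1.722.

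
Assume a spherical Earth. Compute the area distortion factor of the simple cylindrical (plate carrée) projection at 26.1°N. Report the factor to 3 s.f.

1.11

For the equirectangular projection with φ₀ = 0 (plate carrée), h = 1 along meridians and k = sec φ along parallels.
Areal scale = h·k = 1 × sec φ; at 26.1°, h = 1.000, k = 1.114, so h·k = 1.114.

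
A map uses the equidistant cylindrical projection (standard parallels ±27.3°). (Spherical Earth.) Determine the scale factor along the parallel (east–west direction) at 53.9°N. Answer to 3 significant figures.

With standard parallel φ₀ = 27.3°, the equirectangular projection gives x = Rλ cos φ₀, y = Rφ, so h = 1 and k = cos 27.3° / cos φ.
k = cos 27.3° / cos 53.9° = 0.8886/0.5892 = 1.508.

1.51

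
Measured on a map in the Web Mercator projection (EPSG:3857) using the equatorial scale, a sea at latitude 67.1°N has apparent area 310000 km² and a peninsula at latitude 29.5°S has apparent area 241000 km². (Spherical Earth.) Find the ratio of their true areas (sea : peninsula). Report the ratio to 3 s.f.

0.257

On Mercator the areal scale is sec²φ, so true area = apparent × cos²φ.
True area of sea: 310000 × cos²(67.1°) = 310000 × 0.1514 = 46940 km².
True area of peninsula: 241000 × cos²(29.5°) = 241000 × 0.7575 = 182600 km².
Ratio = 46940 / 182600 ≈ 0.257.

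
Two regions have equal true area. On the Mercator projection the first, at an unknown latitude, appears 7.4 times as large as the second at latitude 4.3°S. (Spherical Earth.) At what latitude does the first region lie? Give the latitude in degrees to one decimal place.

68.5°

For equal true areas on Mercator, apparent areas scale as sec²φ, so the ratio is cos²φ₂ / cos²φ₁.
cos²φ₂ / cos²φ₁ = 7.4  ⇒  cos φ₁ = cos 4.3° / √7.4 = 0.9972/2.720 = 0.3666.
φ₁ = arccos(0.3666) ≈ 68.5°.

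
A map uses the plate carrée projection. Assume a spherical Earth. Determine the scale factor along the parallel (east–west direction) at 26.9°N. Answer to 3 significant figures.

For the equirectangular projection with φ₀ = 0 (plate carrée), h = 1 along meridians and k = sec φ along parallels.
k = 1/cos 26.9° = 1/0.8918 = 1.121.

1.12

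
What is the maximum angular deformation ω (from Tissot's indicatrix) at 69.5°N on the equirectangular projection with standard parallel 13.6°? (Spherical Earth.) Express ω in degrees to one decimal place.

The equidistant cylindrical projection with φ₀ = 13.6° has h = 1 (meridians true) and k = cos φ₀ / cos φ along parallels.
At 69.5°: h = 1.000, k = 2.775; principal scales a = 2.775, b = 1.000.
sin(ω/2) = (a − b)/(a + b) = 1.775/3.775 = 0.4703, so ω = 2 arcsin(0.4703) ≈ 56.1°.

56.1°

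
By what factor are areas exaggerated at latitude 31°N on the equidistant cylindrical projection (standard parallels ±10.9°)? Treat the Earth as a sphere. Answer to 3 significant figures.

1.15

In the equirectangular projection with standard parallel φ₀ = 10.9° (x = Rλ cos φ₀, y = Rφ), meridians are true-scale (h = 1) and the parallel scale is k = cos φ₀ / cos φ.
Areal scale = h·k = 1 × cos φ₀ / cos φ; at 31°, h = 1.000, k = 1.146, so h·k = 1.146.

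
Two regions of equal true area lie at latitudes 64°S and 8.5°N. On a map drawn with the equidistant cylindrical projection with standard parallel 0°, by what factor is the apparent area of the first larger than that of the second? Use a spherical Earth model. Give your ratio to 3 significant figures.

In the plate carrée (x = Rλ, y = Rφ), meridians are true-scale (h = 1) and parallels are stretched by k = sec φ.
Areal scale at 64°: h·k = 1.000 × 2.281 = 2.281.
Areal scale at 8.5°: h·k = 1.000 × 1.011 = 1.011.
Ratio = 2.281/1.011 ≈ 2.26.

2.26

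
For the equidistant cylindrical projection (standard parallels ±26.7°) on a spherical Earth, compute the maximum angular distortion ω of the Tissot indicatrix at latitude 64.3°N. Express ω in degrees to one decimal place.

The equidistant cylindrical projection with φ₀ = 26.7° has h = 1 (meridians true) and k = cos φ₀ / cos φ along parallels.
At 64.3°: h = 1.000, k = 2.060; principal scales a = 2.060, b = 1.000.
sin(ω/2) = (a − b)/(a + b) = 1.060/3.060 = 0.3464, so ω = 2 arcsin(0.3464) ≈ 40.5°.

40.5°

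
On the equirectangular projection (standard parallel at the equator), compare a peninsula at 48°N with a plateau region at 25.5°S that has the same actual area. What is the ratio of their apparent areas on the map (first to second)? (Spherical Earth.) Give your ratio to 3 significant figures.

For the equirectangular projection with φ₀ = 0 (plate carrée), h = 1 along meridians and k = sec φ along parallels.
Areal scale at 48°: h·k = 1.000 × 1.494 = 1.494.
Areal scale at 25.5°: h·k = 1.000 × 1.108 = 1.108.
Ratio = 1.494/1.108 ≈ 1.35.

1.35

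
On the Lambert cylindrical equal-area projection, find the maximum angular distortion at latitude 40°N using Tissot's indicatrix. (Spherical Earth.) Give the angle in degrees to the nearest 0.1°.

The Lambert cylindrical equal-area projection is the cylindrical equal-area projection with its standard parallel at the equator (φ₀ = 0). For cylindrical equal-area with standard parallel φ₀, h = cos φ / cos φ₀ and k = cos φ₀ / cos φ, so h·k = 1.
At 40°: h = 0.7660, k = 1.305; principal scales a = 1.305, b = 0.7660.
sin(ω/2) = (a − b)/(a + b) = 0.5394/2.071 = 0.2604, so ω = 2 arcsin(0.2604) ≈ 30.2°.

30.2°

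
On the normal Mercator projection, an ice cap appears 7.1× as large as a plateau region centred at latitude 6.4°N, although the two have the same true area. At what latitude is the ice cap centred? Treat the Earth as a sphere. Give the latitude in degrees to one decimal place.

68.1°

For equal true areas on Mercator, apparent areas scale as sec²φ, so the ratio is cos²φ₂ / cos²φ₁.
cos²φ₂ / cos²φ₁ = 7.1  ⇒  cos φ₁ = cos 6.4° / √7.1 = 0.9938/2.665 = 0.3730.
φ₁ = arccos(0.3730) ≈ 68.1°.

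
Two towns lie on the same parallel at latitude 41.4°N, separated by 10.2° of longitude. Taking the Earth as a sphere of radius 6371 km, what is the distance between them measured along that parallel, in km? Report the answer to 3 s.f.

851 km

Arc length along a parallel = R cos φ · Δλ (with Δλ in radians).
= 6371 × cos 41.4° × (10.2° × π/180) = 6371 × 0.7501 × 0.1780 ≈ 851 km.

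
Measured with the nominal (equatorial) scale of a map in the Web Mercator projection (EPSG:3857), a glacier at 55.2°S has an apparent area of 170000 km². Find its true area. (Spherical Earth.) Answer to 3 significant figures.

55400 km²

The Mercator projection is conformal; its linear scale factor is the same in every direction and equals sec φ = 1/cos φ.
Areal scale = k² = sec²φ = 1/cos²(55.2°) = 1/0.5707² = 3.070.
True area = apparent / (areal scale) = 170000 / 3.070 ≈ 55400 km².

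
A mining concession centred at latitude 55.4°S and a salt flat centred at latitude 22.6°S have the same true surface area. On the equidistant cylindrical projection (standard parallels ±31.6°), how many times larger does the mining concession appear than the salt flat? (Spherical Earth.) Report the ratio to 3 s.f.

With standard parallel φ₀ = 31.6°, the equirectangular projection gives x = Rλ cos φ₀, y = Rφ, so h = 1 and k = cos 31.6° / cos φ.
Areal scale at 55.4°: h·k = 1.000 × 1.500 = 1.500.
Areal scale at 22.6°: h·k = 1.000 × 0.9226 = 0.9226.
Ratio = 1.500/0.9226 ≈ 1.63.

1.63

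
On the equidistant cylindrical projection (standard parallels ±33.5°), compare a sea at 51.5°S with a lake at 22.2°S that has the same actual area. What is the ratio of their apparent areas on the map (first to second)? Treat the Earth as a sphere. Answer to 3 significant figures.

With standard parallel φ₀ = 33.5°, the equirectangular projection gives x = Rλ cos φ₀, y = Rφ, so h = 1 and k = cos 33.5° / cos φ.
Areal scale at 51.5°: h·k = 1.000 × 1.340 = 1.340.
Areal scale at 22.2°: h·k = 1.000 × 0.9007 = 0.9007.
Ratio = 1.340/0.9007 ≈ 1.49.

1.49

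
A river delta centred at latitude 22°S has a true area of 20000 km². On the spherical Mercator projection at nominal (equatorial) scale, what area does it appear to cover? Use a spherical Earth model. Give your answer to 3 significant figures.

The Mercator projection is conformal; its linear scale factor is the same in every direction and equals sec φ = 1/cos φ.
Areal scale = k² = sec²φ = 1/cos²(22°) = 1/0.9272² = 1.163.
Apparent area = 20000 × 1.163 ≈ 23300 km².

23300 km²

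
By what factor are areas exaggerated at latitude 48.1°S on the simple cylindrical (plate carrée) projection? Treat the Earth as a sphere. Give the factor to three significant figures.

For the equirectangular projection with φ₀ = 0 (plate carrée), h = 1 along meridians and k = sec φ along parallels.
Areal scale = h·k = 1 × sec φ; at 48.1°, h = 1.000, k = 1.497, so h·k = 1.497.

1.50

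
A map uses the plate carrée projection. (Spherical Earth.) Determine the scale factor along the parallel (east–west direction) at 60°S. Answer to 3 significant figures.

For the equirectangular projection with φ₀ = 0 (plate carrée), h = 1 along meridians and k = sec φ along parallels.
k = 1/cos 60° = 1/0.5000 = 2.000.

2.00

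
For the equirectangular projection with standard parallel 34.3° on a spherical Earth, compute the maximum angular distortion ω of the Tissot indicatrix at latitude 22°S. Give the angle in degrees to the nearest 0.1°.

With standard parallel φ₀ = 34.3°, the equirectangular projection gives x = Rλ cos φ₀, y = Rφ, so h = 1 and k = cos 34.3° / cos φ.
At 22°: h = 1.000, k = 0.8910; principal scales a = 1.000, b = 0.8910.
sin(ω/2) = (a − b)/(a + b) = 0.1090/1.891 = 0.05766, so ω = 2 arcsin(0.05766) ≈ 6.6°.

6.6°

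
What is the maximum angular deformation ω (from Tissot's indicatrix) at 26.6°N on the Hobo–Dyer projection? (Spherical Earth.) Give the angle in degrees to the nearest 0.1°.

Hobo–Dyer is a cylindrical equal-area projection with standard parallels at ±37.5°. Cylindrical equal-area (φ₀ = 37.5°): h = cos φ / cos 37.5° along meridians, k = cos 37.5° / cos φ along parallels; h·k = 1.
At 26.6°: h = 1.127, k = 0.8873; principal scales a = 1.127, b = 0.8873.
sin(ω/2) = (a − b)/(a + b) = 0.2398/2.014 = 0.1190, so ω = 2 arcsin(0.1190) ≈ 13.7°.

13.7°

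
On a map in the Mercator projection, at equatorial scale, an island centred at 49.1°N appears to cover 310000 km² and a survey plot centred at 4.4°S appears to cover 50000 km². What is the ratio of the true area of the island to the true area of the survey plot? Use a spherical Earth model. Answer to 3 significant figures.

2.67

Since Mercator area scale is 1/cos²φ, the true area equals the apparent area multiplied by cos²φ.
True area of island: 310000 × cos²(49.1°) = 310000 × 0.4287 = 132900 km².
True area of survey plot: 50000 × cos²(4.4°) = 50000 × 0.9941 = 49710 km².
Ratio = 132900 / 49710 ≈ 2.67.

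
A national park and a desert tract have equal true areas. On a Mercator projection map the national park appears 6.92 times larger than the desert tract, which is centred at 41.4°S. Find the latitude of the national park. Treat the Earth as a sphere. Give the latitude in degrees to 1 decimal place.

For equal true areas on Mercator, apparent areas scale as sec²φ, so the ratio is cos²φ₂ / cos²φ₁.
cos²φ₂ / cos²φ₁ = 6.92  ⇒  cos φ₁ = cos 41.4° / √6.92 = 0.7501/2.631 = 0.2851.
φ₁ = arccos(0.2851) ≈ 73.4°.

73.4°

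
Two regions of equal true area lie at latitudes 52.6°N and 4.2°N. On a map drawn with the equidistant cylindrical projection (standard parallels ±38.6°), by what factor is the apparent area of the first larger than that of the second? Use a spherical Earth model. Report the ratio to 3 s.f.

1.64

With standard parallel φ₀ = 38.6°, the equirectangular projection gives x = Rλ cos φ₀, y = Rφ, so h = 1 and k = cos 38.6° / cos φ.
Areal scale at 52.6°: h·k = 1.000 × 1.287 = 1.287.
Areal scale at 4.2°: h·k = 1.000 × 0.7836 = 0.7836.
Ratio = 1.287/0.7836 ≈ 1.64.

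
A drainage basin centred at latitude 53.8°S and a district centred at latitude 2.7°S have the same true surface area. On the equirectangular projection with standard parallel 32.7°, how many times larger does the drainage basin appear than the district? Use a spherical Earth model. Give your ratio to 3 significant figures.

1.69

In the equirectangular projection with standard parallel φ₀ = 32.7° (x = Rλ cos φ₀, y = Rφ), meridians are true-scale (h = 1) and the parallel scale is k = cos φ₀ / cos φ.
Areal scale at 53.8°: h·k = 1.000 × 1.425 = 1.425.
Areal scale at 2.7°: h·k = 1.000 × 0.8424 = 0.8424.
Ratio = 1.425/0.8424 ≈ 1.69.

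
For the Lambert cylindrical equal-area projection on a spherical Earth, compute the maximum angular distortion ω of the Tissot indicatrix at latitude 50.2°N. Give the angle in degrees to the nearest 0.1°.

49.5°

The Lambert cylindrical equal-area projection is the cylindrical equal-area projection with its standard parallel at the equator (φ₀ = 0). Cylindrical equal-area (φ₀ = 0°): h = cos φ / cos 0° along meridians, k = cos 0° / cos φ along parallels; h·k = 1.
At 50.2°: h = 0.6401, k = 1.562; principal scales a = 1.562, b = 0.6401.
sin(ω/2) = (a − b)/(a + b) = 0.9221/2.202 = 0.4187, so ω = 2 arcsin(0.4187) ≈ 49.5°.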